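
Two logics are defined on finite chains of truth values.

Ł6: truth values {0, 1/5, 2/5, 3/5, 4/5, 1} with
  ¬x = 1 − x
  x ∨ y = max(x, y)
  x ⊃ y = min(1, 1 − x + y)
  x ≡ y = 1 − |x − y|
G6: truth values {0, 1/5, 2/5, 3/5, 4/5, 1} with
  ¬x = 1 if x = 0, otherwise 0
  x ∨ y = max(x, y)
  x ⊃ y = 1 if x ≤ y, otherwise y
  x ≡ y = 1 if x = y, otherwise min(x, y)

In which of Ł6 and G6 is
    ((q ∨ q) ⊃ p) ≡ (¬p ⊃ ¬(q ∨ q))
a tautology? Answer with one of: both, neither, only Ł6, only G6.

only Ł6

In Ł6: every assignment gives 1 — tautology.
In G6: at p = 1/5, q = 2/5 the value is 1/5 — not a tautology.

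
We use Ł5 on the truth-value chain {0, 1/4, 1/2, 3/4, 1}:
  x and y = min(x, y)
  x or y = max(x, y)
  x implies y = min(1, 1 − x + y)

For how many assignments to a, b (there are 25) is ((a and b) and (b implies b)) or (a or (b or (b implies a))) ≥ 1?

19

value 1: 19 assignments (counts)
value 3/4: 5 assignments
value 1/2: 1 assignment
So 19 of the 25 assignments meet the threshold.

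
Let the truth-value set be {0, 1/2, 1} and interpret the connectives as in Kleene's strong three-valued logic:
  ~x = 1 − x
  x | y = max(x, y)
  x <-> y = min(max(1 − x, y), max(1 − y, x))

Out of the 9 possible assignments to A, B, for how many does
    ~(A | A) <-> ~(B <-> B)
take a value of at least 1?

A = 0, B = 0 ↦ 0  <
A = 0, B = 1/2 ↦ 1/2  <
A = 0, B = 1 ↦ 0  <
A = 1/2, B = 0 ↦ 1/2  <
A = 1/2, B = 1/2 ↦ 1/2  <
A = 1/2, B = 1 ↦ 1/2  <
A = 1, B = 0 ↦ 1  ≥
A = 1, B = 1/2 ↦ 1/2  <
A = 1, B = 1 ↦ 1  ≥
So 2 of the 9 assignments meet the threshold.

2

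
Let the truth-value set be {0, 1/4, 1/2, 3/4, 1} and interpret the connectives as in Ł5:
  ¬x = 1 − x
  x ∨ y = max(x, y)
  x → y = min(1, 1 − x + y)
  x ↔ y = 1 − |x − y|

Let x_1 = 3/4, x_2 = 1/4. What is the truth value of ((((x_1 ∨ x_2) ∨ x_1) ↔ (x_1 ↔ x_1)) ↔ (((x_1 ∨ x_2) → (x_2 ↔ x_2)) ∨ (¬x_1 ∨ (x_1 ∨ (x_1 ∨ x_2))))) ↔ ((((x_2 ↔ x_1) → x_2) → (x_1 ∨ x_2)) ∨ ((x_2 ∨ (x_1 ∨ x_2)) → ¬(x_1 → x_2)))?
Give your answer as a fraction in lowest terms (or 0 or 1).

x_1 ∨ x_2 = 3/4 ∨ 1/4 = 3/4
(x_1 ∨ x_2) ∨ x_1 = 3/4 ∨ 3/4 = 3/4
x_1 ↔ x_1 = 3/4 ↔ 3/4 = 1
((x_1 ∨ x_2) ∨ x_1) ↔ (x_1 ↔ x_1) = 3/4 ↔ 1 = 3/4
x_1 ∨ x_2 = 3/4 ∨ 1/4 = 3/4
x_2 ↔ x_2 = 1/4 ↔ 1/4 = 1
(x_1 ∨ x_2) → (x_2 ↔ x_2) = 3/4 → 1 = 1
¬x_1 = ¬3/4 = 1/4
x_1 ∨ x_2 = 3/4 ∨ 1/4 = 3/4
x_1 ∨ (x_1 ∨ x_2) = 3/4 ∨ 3/4 = 3/4
¬x_1 ∨ (x_1 ∨ (x_1 ∨ x_2)) = 1/4 ∨ 3/4 = 3/4
((x_1 ∨ x_2) → (x_2 ↔ x_2)) ∨ (¬x_1 ∨ (x_1 ∨ (x_1 ∨ x_2))) = 1 ∨ 3/4 = 1
(((x_1 ∨ x_2) ∨ x_1) ↔ (x_1 ↔ x_1)) ↔ (((x_1 ∨ x_2) → (x_2 ↔ x_2)) ∨ (¬x_1 ∨ (x_1 ∨ (x_1 ∨ x_2)))) = 3/4 ↔ 1 = 3/4
x_2 ↔ x_1 = 1/4 ↔ 3/4 = 1/2
(x_2 ↔ x_1) → x_2 = 1/2 → 1/4 = 3/4
x_1 ∨ x_2 = 3/4 ∨ 1/4 = 3/4
((x_2 ↔ x_1) → x_2) → (x_1 ∨ x_2) = 3/4 → 3/4 = 1
x_1 ∨ x_2 = 3/4 ∨ 1/4 = 3/4
x_2 ∨ (x_1 ∨ x_2) = 1/4 ∨ 3/4 = 3/4
x_1 → x_2 = 3/4 → 1/4 = 1/2
¬(x_1 → x_2) = ¬1/2 = 1/2
(x_2 ∨ (x_1 ∨ x_2)) → ¬(x_1 → x_2) = 3/4 → 1/2 = 3/4
(((x_2 ↔ x_1) → x_2) → (x_1 ∨ x_2)) ∨ ((x_2 ∨ (x_1 ∨ x_2)) → ¬(x_1 → x_2)) = 1 ∨ 3/4 = 1
((((x_1 ∨ x_2) ∨ x_1) ↔ (x_1 ↔ x_1)) ↔ (((x_1 ∨ x_2) → (x_2 ↔ x_2)) ∨ (¬x_1 ∨ (x_1 ∨ (x_1 ∨ x_2))))) ↔ ((((x_2 ↔ x_1) → x_2) → (x_1 ∨ x_2)) ∨ ((x_2 ∨ (x_1 ∨ x_2)) → ¬(x_1 → x_2))) = 3/4 ↔ 1 = 3/4

3/4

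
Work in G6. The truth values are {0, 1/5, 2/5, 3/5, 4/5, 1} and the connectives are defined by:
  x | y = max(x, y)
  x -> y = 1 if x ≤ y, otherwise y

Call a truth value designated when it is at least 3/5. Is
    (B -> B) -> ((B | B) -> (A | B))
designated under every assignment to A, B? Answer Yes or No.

Yes

At A = 2/5, B = 0, for instance:
B -> B = 0 -> 0 = 1
B | B = 0 | 0 = 0
A | B = 2/5 | 0 = 2/5
(B | B) -> (A | B) = 0 -> 2/5 = 1
(B -> B) -> ((B | B) -> (A | B)) = 1 -> 1 = 1
and checking the remaining 35 assignments likewise gives ≥ 3/5 in every case.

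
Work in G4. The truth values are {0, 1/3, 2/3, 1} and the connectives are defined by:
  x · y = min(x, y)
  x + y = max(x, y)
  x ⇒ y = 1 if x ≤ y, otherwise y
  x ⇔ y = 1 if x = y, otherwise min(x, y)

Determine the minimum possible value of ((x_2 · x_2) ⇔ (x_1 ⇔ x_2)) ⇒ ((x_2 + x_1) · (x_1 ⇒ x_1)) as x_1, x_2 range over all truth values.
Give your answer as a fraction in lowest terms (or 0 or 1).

1/3

Take x_1 = 1/3, x_2 = 0:
x_2 · x_2 = 0 · 0 = 0
x_1 ⇔ x_2 = 1/3 ⇔ 0 = 0
(x_2 · x_2) ⇔ (x_1 ⇔ x_2) = 0 ⇔ 0 = 1
x_2 + x_1 = 0 + 1/3 = 1/3
x_1 ⇒ x_1 = 1/3 ⇒ 1/3 = 1
(x_2 + x_1) · (x_1 ⇒ x_1) = 1/3 · 1 = 1/3
((x_2 · x_2) ⇔ (x_1 ⇔ x_2)) ⇒ ((x_2 + x_1) · (x_1 ⇒ x_1)) = 1 ⇒ 1/3 = 1/3
No assignment yields a value below 1/3, so this is the minimum.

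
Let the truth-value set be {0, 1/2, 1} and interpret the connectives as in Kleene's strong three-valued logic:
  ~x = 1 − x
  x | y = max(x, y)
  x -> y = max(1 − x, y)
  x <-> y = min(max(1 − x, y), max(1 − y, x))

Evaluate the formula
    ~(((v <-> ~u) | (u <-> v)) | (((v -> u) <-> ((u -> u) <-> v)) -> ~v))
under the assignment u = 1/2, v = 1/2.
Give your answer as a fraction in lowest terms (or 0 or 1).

~u = ~1/2 = 1/2
v <-> ~u = 1/2 <-> 1/2 = 1/2
u <-> v = 1/2 <-> 1/2 = 1/2
(v <-> ~u) | (u <-> v) = 1/2 | 1/2 = 1/2
v -> u = 1/2 -> 1/2 = 1/2
u -> u = 1/2 -> 1/2 = 1/2
(u -> u) <-> v = 1/2 <-> 1/2 = 1/2
(v -> u) <-> ((u -> u) <-> v) = 1/2 <-> 1/2 = 1/2
~v = ~1/2 = 1/2
((v -> u) <-> ((u -> u) <-> v)) -> ~v = 1/2 -> 1/2 = 1/2
((v <-> ~u) | (u <-> v)) | (((v -> u) <-> ((u -> u) <-> v)) -> ~v) = 1/2 | 1/2 = 1/2
~(((v <-> ~u) | (u <-> v)) | (((v -> u) <-> ((u -> u) <-> v)) -> ~v)) = ~1/2 = 1/2

1/2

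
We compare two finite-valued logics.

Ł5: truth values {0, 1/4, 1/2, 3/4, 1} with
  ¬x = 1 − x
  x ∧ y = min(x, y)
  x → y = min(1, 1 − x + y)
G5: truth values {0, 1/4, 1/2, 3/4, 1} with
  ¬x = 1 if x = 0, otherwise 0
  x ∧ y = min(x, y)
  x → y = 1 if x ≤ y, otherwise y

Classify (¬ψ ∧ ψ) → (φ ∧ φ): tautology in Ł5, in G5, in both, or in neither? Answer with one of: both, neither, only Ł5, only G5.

In Ł5: at φ = 0, ψ = 1/4 the value is 3/4 — not a tautology.
In G5: every assignment gives 1 — tautology.

only G5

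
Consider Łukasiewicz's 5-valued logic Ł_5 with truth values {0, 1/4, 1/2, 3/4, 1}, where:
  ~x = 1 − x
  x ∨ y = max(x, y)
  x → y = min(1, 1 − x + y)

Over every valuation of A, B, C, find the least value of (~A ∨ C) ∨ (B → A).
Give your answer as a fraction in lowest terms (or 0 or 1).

1/2

Take A = 1/2, B = 1, C = 0:
~A = ~1/2 = 1/2
~A ∨ C = 1/2 ∨ 0 = 1/2
B → A = 1 → 1/2 = 1/2
(~A ∨ C) ∨ (B → A) = 1/2 ∨ 1/2 = 1/2
No assignment yields a value below 1/2, so this is the minimum.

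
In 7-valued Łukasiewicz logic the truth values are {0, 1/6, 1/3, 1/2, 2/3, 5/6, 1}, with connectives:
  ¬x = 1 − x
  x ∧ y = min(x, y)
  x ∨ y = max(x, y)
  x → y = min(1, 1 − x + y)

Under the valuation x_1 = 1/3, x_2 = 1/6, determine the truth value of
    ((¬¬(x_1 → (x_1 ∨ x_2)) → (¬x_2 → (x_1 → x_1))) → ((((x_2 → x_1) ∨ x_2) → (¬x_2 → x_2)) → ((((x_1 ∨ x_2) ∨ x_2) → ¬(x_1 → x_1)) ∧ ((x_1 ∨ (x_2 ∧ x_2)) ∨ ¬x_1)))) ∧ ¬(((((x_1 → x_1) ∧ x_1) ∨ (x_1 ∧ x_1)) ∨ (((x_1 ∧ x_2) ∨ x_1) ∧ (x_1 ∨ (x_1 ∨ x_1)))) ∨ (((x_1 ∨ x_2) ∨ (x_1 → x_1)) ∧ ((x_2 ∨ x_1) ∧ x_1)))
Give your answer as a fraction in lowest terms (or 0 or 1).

x_1 ∨ x_2 = 1/3 ∨ 1/6 = 1/3
x_1 → (x_1 ∨ x_2) = 1/3 → 1/3 = 1
¬(x_1 → (x_1 ∨ x_2)) = ¬1 = 0
¬¬(x_1 → (x_1 ∨ x_2)) = ¬0 = 1
¬x_2 = ¬1/6 = 5/6
x_1 → x_1 = 1/3 → 1/3 = 1
¬x_2 → (x_1 → x_1) = 5/6 → 1 = 1
¬¬(x_1 → (x_1 ∨ x_2)) → (¬x_2 → (x_1 → x_1)) = 1 → 1 = 1
x_2 → x_1 = 1/6 → 1/3 = 1
(x_2 → x_1) ∨ x_2 = 1 ∨ 1/6 = 1
¬x_2 = ¬1/6 = 5/6
¬x_2 → x_2 = 5/6 → 1/6 = 1/3
((x_2 → x_1) ∨ x_2) → (¬x_2 → x_2) = 1 → 1/3 = 1/3
x_1 ∨ x_2 = 1/3 ∨ 1/6 = 1/3
(x_1 ∨ x_2) ∨ x_2 = 1/3 ∨ 1/6 = 1/3
x_1 → x_1 = 1/3 → 1/3 = 1
¬(x_1 → x_1) = ¬1 = 0
((x_1 ∨ x_2) ∨ x_2) → ¬(x_1 → x_1) = 1/3 → 0 = 2/3
x_2 ∧ x_2 = 1/6 ∧ 1/6 = 1/6
x_1 ∨ (x_2 ∧ x_2) = 1/3 ∨ 1/6 = 1/3
¬x_1 = ¬1/3 = 2/3
(x_1 ∨ (x_2 ∧ x_2)) ∨ ¬x_1 = 1/3 ∨ 2/3 = 2/3
(((x_1 ∨ x_2) ∨ x_2) → ¬(x_1 → x_1)) ∧ ((x_1 ∨ (x_2 ∧ x_2)) ∨ ¬x_1) = 2/3 ∧ 2/3 = 2/3
(((x_2 → x_1) ∨ x_2) → (¬x_2 → x_2)) → ((((x_1 ∨ x_2) ∨ x_2) → ¬(x_1 → x_1)) ∧ ((x_1 ∨ (x_2 ∧ x_2)) ∨ ¬x_1)) = 1/3 → 2/3 = 1
(¬¬(x_1 → (x_1 ∨ x_2)) → (¬x_2 → (x_1 → x_1))) → ((((x_2 → x_1) ∨ x_2) → (¬x_2 → x_2)) → ((((x_1 ∨ x_2) ∨ x_2) → ¬(x_1 → x_1)) ∧ ((x_1 ∨ (x_2 ∧ x_2)) ∨ ¬x_1))) = 1 → 1 = 1
x_1 → x_1 = 1/3 → 1/3 = 1
(x_1 → x_1) ∧ x_1 = 1 ∧ 1/3 = 1/3
x_1 ∧ x_1 = 1/3 ∧ 1/3 = 1/3
((x_1 → x_1) ∧ x_1) ∨ (x_1 ∧ x_1) = 1/3 ∨ 1/3 = 1/3
x_1 ∧ x_2 = 1/3 ∧ 1/6 = 1/6
(x_1 ∧ x_2) ∨ x_1 = 1/6 ∨ 1/3 = 1/3
x_1 ∨ x_1 = 1/3 ∨ 1/3 = 1/3
x_1 ∨ (x_1 ∨ x_1) = 1/3 ∨ 1/3 = 1/3
((x_1 ∧ x_2) ∨ x_1) ∧ (x_1 ∨ (x_1 ∨ x_1)) = 1/3 ∧ 1/3 = 1/3
(((x_1 → x_1) ∧ x_1) ∨ (x_1 ∧ x_1)) ∨ (((x_1 ∧ x_2) ∨ x_1) ∧ (x_1 ∨ (x_1 ∨ x_1))) = 1/3 ∨ 1/3 = 1/3
x_1 ∨ x_2 = 1/3 ∨ 1/6 = 1/3
x_1 → x_1 = 1/3 → 1/3 = 1
(x_1 ∨ x_2) ∨ (x_1 → x_1) = 1/3 ∨ 1 = 1
x_2 ∨ x_1 = 1/6 ∨ 1/3 = 1/3
(x_2 ∨ x_1) ∧ x_1 = 1/3 ∧ 1/3 = 1/3
((x_1 ∨ x_2) ∨ (x_1 → x_1)) ∧ ((x_2 ∨ x_1) ∧ x_1) = 1 ∧ 1/3 = 1/3
((((x_1 → x_1) ∧ x_1) ∨ (x_1 ∧ x_1)) ∨ (((x_1 ∧ x_2) ∨ x_1) ∧ (x_1 ∨ (x_1 ∨ x_1)))) ∨ (((x_1 ∨ x_2) ∨ (x_1 → x_1)) ∧ ((x_2 ∨ x_1) ∧ x_1)) = 1/3 ∨ 1/3 = 1/3
¬(((((x_1 → x_1) ∧ x_1) ∨ (x_1 ∧ x_1)) ∨ (((x_1 ∧ x_2) ∨ x_1) ∧ (x_1 ∨ (x_1 ∨ x_1)))) ∨ (((x_1 ∨ x_2) ∨ (x_1 → x_1)) ∧ ((x_2 ∨ x_1) ∧ x_1))) = ¬1/3 = 2/3
((¬¬(x_1 → (x_1 ∨ x_2)) → (¬x_2 → (x_1 → x_1))) → ((((x_2 → x_1) ∨ x_2) → (¬x_2 → x_2)) → ((((x_1 ∨ x_2) ∨ x_2) → ¬(x_1 → x_1)) ∧ ((x_1 ∨ (x_2 ∧ x_2)) ∨ ¬x_1)))) ∧ ¬(((((x_1 → x_1) ∧ x_1) ∨ (x_1 ∧ x_1)) ∨ (((x_1 ∧ x_2) ∨ x_1) ∧ (x_1 ∨ (x_1 ∨ x_1)))) ∨ (((x_1 ∨ x_2) ∨ (x_1 → x_1)) ∧ ((x_2 ∨ x_1) ∧ x_1))) = 1 ∧ 2/3 = 2/3

2/3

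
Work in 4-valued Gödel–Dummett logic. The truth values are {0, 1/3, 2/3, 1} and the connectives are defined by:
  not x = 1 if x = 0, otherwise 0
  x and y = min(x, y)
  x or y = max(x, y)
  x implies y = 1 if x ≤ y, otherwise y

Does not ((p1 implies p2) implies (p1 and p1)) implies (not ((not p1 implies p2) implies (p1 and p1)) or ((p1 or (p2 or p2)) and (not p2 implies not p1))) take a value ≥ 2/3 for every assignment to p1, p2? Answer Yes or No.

Counterexample: take p1 = 0, p2 = 0.
p1 implies p2 = 0 implies 0 = 1
p1 and p1 = 0 and 0 = 0
(p1 implies p2) implies (p1 and p1) = 1 implies 0 = 0
not ((p1 implies p2) implies (p1 and p1)) = not 0 = 1
not p1 = not 0 = 1
not p1 implies p2 = 1 implies 0 = 0
p1 and p1 = 0 and 0 = 0
(not p1 implies p2) implies (p1 and p1) = 0 implies 0 = 1
not ((not p1 implies p2) implies (p1 and p1)) = not 1 = 0
p2 or p2 = 0 or 0 = 0
p1 or (p2 or p2) = 0 or 0 = 0
not p2 = not 0 = 1
not p1 = not 0 = 1
not p2 implies not p1 = 1 implies 1 = 1
(p1 or (p2 or p2)) and (not p2 implies not p1) = 0 and 1 = 0
not ((not p1 implies p2) implies (p1 and p1)) or ((p1 or (p2 or p2)) and (not p2 implies not p1)) = 0 or 0 = 0
not ((p1 implies p2) implies (p1 and p1)) implies (not ((not p1 implies p2) implies (p1 and p1)) or ((p1 or (p2 or p2)) and (not p2 implies not p1))) = 1 implies 0 = 0
This gives 0, which is below 2/3.

No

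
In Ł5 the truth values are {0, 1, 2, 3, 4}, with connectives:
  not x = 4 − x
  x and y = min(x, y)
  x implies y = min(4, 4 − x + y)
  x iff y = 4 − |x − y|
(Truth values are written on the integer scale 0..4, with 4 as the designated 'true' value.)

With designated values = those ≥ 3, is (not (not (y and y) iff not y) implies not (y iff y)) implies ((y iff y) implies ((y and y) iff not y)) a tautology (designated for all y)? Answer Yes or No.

No

Counterexample: take y = 0.
y and y = 0 and 0 = 0
not (y and y) = not 0 = 4
not y = not 0 = 4
not (y and y) iff not y = 4 iff 4 = 4
not (not (y and y) iff not y) = not 4 = 0
y iff y = 0 iff 0 = 4
not (y iff y) = not 4 = 0
not (not (y and y) iff not y) implies not (y iff y) = 0 implies 0 = 4
y iff y = 0 iff 0 = 4
y and y = 0 and 0 = 0
not y = not 0 = 4
(y and y) iff not y = 0 iff 4 = 0
(y iff y) implies ((y and y) iff not y) = 4 implies 0 = 0
(not (not (y and y) iff not y) implies not (y iff y)) implies ((y iff y) implies ((y and y) iff not y)) = 4 implies 0 = 0
This gives 0, which is below 3.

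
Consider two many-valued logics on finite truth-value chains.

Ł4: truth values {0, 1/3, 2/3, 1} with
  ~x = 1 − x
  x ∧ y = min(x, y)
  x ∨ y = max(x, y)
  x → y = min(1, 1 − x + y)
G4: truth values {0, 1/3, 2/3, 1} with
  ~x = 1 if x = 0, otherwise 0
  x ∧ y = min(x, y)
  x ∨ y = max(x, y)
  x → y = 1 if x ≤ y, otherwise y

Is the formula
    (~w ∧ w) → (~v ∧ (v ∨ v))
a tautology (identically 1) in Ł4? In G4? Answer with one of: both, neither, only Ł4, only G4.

In Ł4: at v = 0, w = 1/3 the value is 2/3 — not a tautology.
In G4: every assignment gives 1 — tautology.

only G4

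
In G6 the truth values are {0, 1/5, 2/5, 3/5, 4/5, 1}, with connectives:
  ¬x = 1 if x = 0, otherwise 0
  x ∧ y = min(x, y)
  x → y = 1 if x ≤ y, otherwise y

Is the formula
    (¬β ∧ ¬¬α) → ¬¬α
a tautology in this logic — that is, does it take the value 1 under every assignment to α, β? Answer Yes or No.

At α = 1, β = 3/5, for instance:
¬β = ¬3/5 = 0
¬α = ¬1 = 0
¬¬α = ¬0 = 1
¬β ∧ ¬¬α = 0 ∧ 1 = 0
(¬β ∧ ¬¬α) → ¬¬α = 0 → 1 = 1
and checking the remaining 35 assignments likewise gives ≥ 1 in every case.

Yes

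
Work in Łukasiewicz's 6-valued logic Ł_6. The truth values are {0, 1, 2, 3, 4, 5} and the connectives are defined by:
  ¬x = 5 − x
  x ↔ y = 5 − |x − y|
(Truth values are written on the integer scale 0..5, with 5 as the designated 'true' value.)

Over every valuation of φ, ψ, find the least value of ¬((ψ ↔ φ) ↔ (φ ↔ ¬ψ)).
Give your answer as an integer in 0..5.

Take φ = 0, ψ = 2:
ψ ↔ φ = 2 ↔ 0 = 3
¬ψ = ¬2 = 3
φ ↔ ¬ψ = 0 ↔ 3 = 2
(ψ ↔ φ) ↔ (φ ↔ ¬ψ) = 3 ↔ 2 = 4
¬((ψ ↔ φ) ↔ (φ ↔ ¬ψ)) = ¬4 = 1
No assignment yields a value below 1, so this is the minimum.

1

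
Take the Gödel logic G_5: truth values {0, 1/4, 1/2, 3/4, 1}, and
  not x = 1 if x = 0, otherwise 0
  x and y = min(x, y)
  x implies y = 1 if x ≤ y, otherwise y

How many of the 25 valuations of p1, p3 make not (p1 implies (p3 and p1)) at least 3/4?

4

value 1: 4 assignments (counts)
value 0: 21 assignments
So 4 of the 25 assignments meet the threshold.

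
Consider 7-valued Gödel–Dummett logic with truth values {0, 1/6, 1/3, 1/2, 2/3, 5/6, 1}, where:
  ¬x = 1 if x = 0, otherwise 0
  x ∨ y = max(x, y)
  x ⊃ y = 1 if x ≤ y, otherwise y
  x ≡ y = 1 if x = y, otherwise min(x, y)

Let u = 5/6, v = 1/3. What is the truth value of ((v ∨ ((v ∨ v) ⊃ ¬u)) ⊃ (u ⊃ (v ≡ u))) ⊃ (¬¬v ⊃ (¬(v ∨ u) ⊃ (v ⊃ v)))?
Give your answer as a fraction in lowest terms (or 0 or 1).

v ∨ v = 1/3 ∨ 1/3 = 1/3
¬u = ¬5/6 = 0
(v ∨ v) ⊃ ¬u = 1/3 ⊃ 0 = 0
v ∨ ((v ∨ v) ⊃ ¬u) = 1/3 ∨ 0 = 1/3
v ≡ u = 1/3 ≡ 5/6 = 1/3
u ⊃ (v ≡ u) = 5/6 ⊃ 1/3 = 1/3
(v ∨ ((v ∨ v) ⊃ ¬u)) ⊃ (u ⊃ (v ≡ u)) = 1/3 ⊃ 1/3 = 1
¬v = ¬1/3 = 0
¬¬v = ¬0 = 1
v ∨ u = 1/3 ∨ 5/6 = 5/6
¬(v ∨ u) = ¬5/6 = 0
v ⊃ v = 1/3 ⊃ 1/3 = 1
¬(v ∨ u) ⊃ (v ⊃ v) = 0 ⊃ 1 = 1
¬¬v ⊃ (¬(v ∨ u) ⊃ (v ⊃ v)) = 1 ⊃ 1 = 1
((v ∨ ((v ∨ v) ⊃ ¬u)) ⊃ (u ⊃ (v ≡ u))) ⊃ (¬¬v ⊃ (¬(v ∨ u) ⊃ (v ⊃ v))) = 1 ⊃ 1 = 1

1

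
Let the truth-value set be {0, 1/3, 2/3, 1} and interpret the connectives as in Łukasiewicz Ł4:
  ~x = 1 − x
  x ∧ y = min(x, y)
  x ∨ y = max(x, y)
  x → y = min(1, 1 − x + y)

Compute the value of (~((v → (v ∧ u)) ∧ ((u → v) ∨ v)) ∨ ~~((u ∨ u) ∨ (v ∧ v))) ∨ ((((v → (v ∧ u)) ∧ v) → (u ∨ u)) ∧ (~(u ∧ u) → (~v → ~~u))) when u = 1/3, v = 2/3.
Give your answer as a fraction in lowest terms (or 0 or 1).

v ∧ u = 2/3 ∧ 1/3 = 1/3
v → (v ∧ u) = 2/3 → 1/3 = 2/3
u → v = 1/3 → 2/3 = 1
(u → v) ∨ v = 1 ∨ 2/3 = 1
(v → (v ∧ u)) ∧ ((u → v) ∨ v) = 2/3 ∧ 1 = 2/3
~((v → (v ∧ u)) ∧ ((u → v) ∨ v)) = ~2/3 = 1/3
u ∨ u = 1/3 ∨ 1/3 = 1/3
v ∧ v = 2/3 ∧ 2/3 = 2/3
(u ∨ u) ∨ (v ∧ v) = 1/3 ∨ 2/3 = 2/3
~((u ∨ u) ∨ (v ∧ v)) = ~2/3 = 1/3
~~((u ∨ u) ∨ (v ∧ v)) = ~1/3 = 2/3
~((v → (v ∧ u)) ∧ ((u → v) ∨ v)) ∨ ~~((u ∨ u) ∨ (v ∧ v)) = 1/3 ∨ 2/3 = 2/3
v ∧ u = 2/3 ∧ 1/3 = 1/3
v → (v ∧ u) = 2/3 → 1/3 = 2/3
(v → (v ∧ u)) ∧ v = 2/3 ∧ 2/3 = 2/3
u ∨ u = 1/3 ∨ 1/3 = 1/3
((v → (v ∧ u)) ∧ v) → (u ∨ u) = 2/3 → 1/3 = 2/3
u ∧ u = 1/3 ∧ 1/3 = 1/3
~(u ∧ u) = ~1/3 = 2/3
~v = ~2/3 = 1/3
~u = ~1/3 = 2/3
~~u = ~2/3 = 1/3
~v → ~~u = 1/3 → 1/3 = 1
~(u ∧ u) → (~v → ~~u) = 2/3 → 1 = 1
(((v → (v ∧ u)) ∧ v) → (u ∨ u)) ∧ (~(u ∧ u) → (~v → ~~u)) = 2/3 ∧ 1 = 2/3
(~((v → (v ∧ u)) ∧ ((u → v) ∨ v)) ∨ ~~((u ∨ u) ∨ (v ∧ v))) ∨ ((((v → (v ∧ u)) ∧ v) → (u ∨ u)) ∧ (~(u ∧ u) → (~v → ~~u))) = 2/3 ∨ 2/3 = 2/3

2/3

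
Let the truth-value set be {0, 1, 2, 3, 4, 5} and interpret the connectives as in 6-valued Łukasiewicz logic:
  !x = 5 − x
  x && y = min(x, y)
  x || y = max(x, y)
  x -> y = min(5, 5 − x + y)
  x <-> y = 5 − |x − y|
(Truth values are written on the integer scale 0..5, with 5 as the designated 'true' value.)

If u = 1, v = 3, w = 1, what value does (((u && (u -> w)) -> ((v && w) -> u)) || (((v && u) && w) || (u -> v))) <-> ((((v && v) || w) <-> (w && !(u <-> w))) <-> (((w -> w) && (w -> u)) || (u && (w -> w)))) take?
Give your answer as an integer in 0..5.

u -> w = 1 -> 1 = 5
u && (u -> w) = 1 && 5 = 1
v && w = 3 && 1 = 1
(v && w) -> u = 1 -> 1 = 5
(u && (u -> w)) -> ((v && w) -> u) = 1 -> 5 = 5
v && u = 3 && 1 = 1
(v && u) && w = 1 && 1 = 1
u -> v = 1 -> 3 = 5
((v && u) && w) || (u -> v) = 1 || 5 = 5
((u && (u -> w)) -> ((v && w) -> u)) || (((v && u) && w) || (u -> v)) = 5 || 5 = 5
v && v = 3 && 3 = 3
(v && v) || w = 3 || 1 = 3
u <-> w = 1 <-> 1 = 5
!(u <-> w) = !5 = 0
w && !(u <-> w) = 1 && 0 = 0
((v && v) || w) <-> (w && !(u <-> w)) = 3 <-> 0 = 2
w -> w = 1 -> 1 = 5
w -> u = 1 -> 1 = 5
(w -> w) && (w -> u) = 5 && 5 = 5
w -> w = 1 -> 1 = 5
u && (w -> w) = 1 && 5 = 1
((w -> w) && (w -> u)) || (u && (w -> w)) = 5 || 1 = 5
(((v && v) || w) <-> (w && !(u <-> w))) <-> (((w -> w) && (w -> u)) || (u && (w -> w))) = 2 <-> 5 = 2
(((u && (u -> w)) -> ((v && w) -> u)) || (((v && u) && w) || (u -> v))) <-> ((((v && v) || w) <-> (w && !(u <-> w))) <-> (((w -> w) && (w -> u)) || (u && (w -> w)))) = 5 <-> 2 = 2

2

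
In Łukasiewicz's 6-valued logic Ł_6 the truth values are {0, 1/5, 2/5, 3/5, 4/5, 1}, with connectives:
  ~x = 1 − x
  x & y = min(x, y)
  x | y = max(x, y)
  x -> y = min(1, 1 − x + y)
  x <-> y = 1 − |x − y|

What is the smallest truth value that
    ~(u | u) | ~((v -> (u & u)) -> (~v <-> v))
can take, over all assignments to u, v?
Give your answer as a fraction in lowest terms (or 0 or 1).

1/5

Take u = 4/5, v = 2/5:
u | u = 4/5 | 4/5 = 4/5
~(u | u) = ~4/5 = 1/5
u & u = 4/5 & 4/5 = 4/5
v -> (u & u) = 2/5 -> 4/5 = 1
~v = ~2/5 = 3/5
~v <-> v = 3/5 <-> 2/5 = 4/5
(v -> (u & u)) -> (~v <-> v) = 1 -> 4/5 = 4/5
~((v -> (u & u)) -> (~v <-> v)) = ~4/5 = 1/5
~(u | u) | ~((v -> (u & u)) -> (~v <-> v)) = 1/5 | 1/5 = 1/5
No assignment yields a value below 1/5, so this is the minimum.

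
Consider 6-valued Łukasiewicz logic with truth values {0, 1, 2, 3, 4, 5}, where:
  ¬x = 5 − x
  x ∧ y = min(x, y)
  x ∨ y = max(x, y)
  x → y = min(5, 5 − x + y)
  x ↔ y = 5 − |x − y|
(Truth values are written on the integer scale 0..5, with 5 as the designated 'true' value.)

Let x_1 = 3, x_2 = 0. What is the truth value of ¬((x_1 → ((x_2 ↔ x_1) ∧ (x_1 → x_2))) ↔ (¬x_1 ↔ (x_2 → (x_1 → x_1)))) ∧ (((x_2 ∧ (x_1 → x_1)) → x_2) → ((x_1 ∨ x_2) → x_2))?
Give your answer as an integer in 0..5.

2

x_2 ↔ x_1 = 0 ↔ 3 = 2
x_1 → x_2 = 3 → 0 = 2
(x_2 ↔ x_1) ∧ (x_1 → x_2) = 2 ∧ 2 = 2
x_1 → ((x_2 ↔ x_1) ∧ (x_1 → x_2)) = 3 → 2 = 4
¬x_1 = ¬3 = 2
x_1 → x_1 = 3 → 3 = 5
x_2 → (x_1 → x_1) = 0 → 5 = 5
¬x_1 ↔ (x_2 → (x_1 → x_1)) = 2 ↔ 5 = 2
(x_1 → ((x_2 ↔ x_1) ∧ (x_1 → x_2))) ↔ (¬x_1 ↔ (x_2 → (x_1 → x_1))) = 4 ↔ 2 = 3
¬((x_1 → ((x_2 ↔ x_1) ∧ (x_1 → x_2))) ↔ (¬x_1 ↔ (x_2 → (x_1 → x_1)))) = ¬3 = 2
x_1 → x_1 = 3 → 3 = 5
x_2 ∧ (x_1 → x_1) = 0 ∧ 5 = 0
(x_2 ∧ (x_1 → x_1)) → x_2 = 0 → 0 = 5
x_1 ∨ x_2 = 3 ∨ 0 = 3
(x_1 ∨ x_2) → x_2 = 3 → 0 = 2
((x_2 ∧ (x_1 → x_1)) → x_2) → ((x_1 ∨ x_2) → x_2) = 5 → 2 = 2
¬((x_1 → ((x_2 ↔ x_1) ∧ (x_1 → x_2))) ↔ (¬x_1 ↔ (x_2 → (x_1 → x_1)))) ∧ (((x_2 ∧ (x_1 → x_1)) → x_2) → ((x_1 ∨ x_2) → x_2)) = 2 ∧ 2 = 2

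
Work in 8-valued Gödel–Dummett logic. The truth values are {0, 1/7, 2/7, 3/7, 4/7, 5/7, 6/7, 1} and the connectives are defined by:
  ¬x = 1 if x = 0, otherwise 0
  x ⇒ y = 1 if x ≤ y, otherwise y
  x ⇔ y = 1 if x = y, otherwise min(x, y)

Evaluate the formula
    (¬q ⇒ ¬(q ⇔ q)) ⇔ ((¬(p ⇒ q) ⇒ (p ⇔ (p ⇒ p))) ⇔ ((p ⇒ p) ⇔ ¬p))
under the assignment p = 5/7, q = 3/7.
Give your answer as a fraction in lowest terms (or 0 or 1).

0

¬q = ¬3/7 = 0
q ⇔ q = 3/7 ⇔ 3/7 = 1
¬(q ⇔ q) = ¬1 = 0
¬q ⇒ ¬(q ⇔ q) = 0 ⇒ 0 = 1
p ⇒ q = 5/7 ⇒ 3/7 = 3/7
¬(p ⇒ q) = ¬3/7 = 0
p ⇒ p = 5/7 ⇒ 5/7 = 1
p ⇔ (p ⇒ p) = 5/7 ⇔ 1 = 5/7
¬(p ⇒ q) ⇒ (p ⇔ (p ⇒ p)) = 0 ⇒ 5/7 = 1
p ⇒ p = 5/7 ⇒ 5/7 = 1
¬p = ¬5/7 = 0
(p ⇒ p) ⇔ ¬p = 1 ⇔ 0 = 0
(¬(p ⇒ q) ⇒ (p ⇔ (p ⇒ p))) ⇔ ((p ⇒ p) ⇔ ¬p) = 1 ⇔ 0 = 0
(¬q ⇒ ¬(q ⇔ q)) ⇔ ((¬(p ⇒ q) ⇒ (p ⇔ (p ⇒ p))) ⇔ ((p ⇒ p) ⇔ ¬p)) = 1 ⇔ 0 = 0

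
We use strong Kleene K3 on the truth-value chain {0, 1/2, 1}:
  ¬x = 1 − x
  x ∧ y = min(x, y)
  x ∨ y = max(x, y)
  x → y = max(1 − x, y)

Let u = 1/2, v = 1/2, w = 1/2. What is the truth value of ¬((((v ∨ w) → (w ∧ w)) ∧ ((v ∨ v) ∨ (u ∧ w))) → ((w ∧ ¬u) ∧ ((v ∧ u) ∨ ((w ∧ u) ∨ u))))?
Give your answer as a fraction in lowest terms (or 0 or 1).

v ∨ w = 1/2 ∨ 1/2 = 1/2
w ∧ w = 1/2 ∧ 1/2 = 1/2
(v ∨ w) → (w ∧ w) = 1/2 → 1/2 = 1/2
v ∨ v = 1/2 ∨ 1/2 = 1/2
u ∧ w = 1/2 ∧ 1/2 = 1/2
(v ∨ v) ∨ (u ∧ w) = 1/2 ∨ 1/2 = 1/2
((v ∨ w) → (w ∧ w)) ∧ ((v ∨ v) ∨ (u ∧ w)) = 1/2 ∧ 1/2 = 1/2
¬u = ¬1/2 = 1/2
w ∧ ¬u = 1/2 ∧ 1/2 = 1/2
v ∧ u = 1/2 ∧ 1/2 = 1/2
w ∧ u = 1/2 ∧ 1/2 = 1/2
(w ∧ u) ∨ u = 1/2 ∨ 1/2 = 1/2
(v ∧ u) ∨ ((w ∧ u) ∨ u) = 1/2 ∨ 1/2 = 1/2
(w ∧ ¬u) ∧ ((v ∧ u) ∨ ((w ∧ u) ∨ u)) = 1/2 ∧ 1/2 = 1/2
(((v ∨ w) → (w ∧ w)) ∧ ((v ∨ v) ∨ (u ∧ w))) → ((w ∧ ¬u) ∧ ((v ∧ u) ∨ ((w ∧ u) ∨ u))) = 1/2 → 1/2 = 1/2
¬((((v ∨ w) → (w ∧ w)) ∧ ((v ∨ v) ∨ (u ∧ w))) → ((w ∧ ¬u) ∧ ((v ∧ u) ∨ ((w ∧ u) ∨ u)))) = ¬1/2 = 1/2

1/2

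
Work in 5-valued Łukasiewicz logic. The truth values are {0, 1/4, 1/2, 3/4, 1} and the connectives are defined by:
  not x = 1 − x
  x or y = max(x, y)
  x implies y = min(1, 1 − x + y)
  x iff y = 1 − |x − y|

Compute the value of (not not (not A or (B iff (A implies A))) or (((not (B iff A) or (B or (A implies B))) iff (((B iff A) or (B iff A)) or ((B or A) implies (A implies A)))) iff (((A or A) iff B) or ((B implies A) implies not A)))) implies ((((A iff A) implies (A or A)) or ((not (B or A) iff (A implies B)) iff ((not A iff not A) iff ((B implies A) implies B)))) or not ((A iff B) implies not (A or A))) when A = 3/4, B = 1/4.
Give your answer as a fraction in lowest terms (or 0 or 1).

not A = not 3/4 = 1/4
A implies A = 3/4 implies 3/4 = 1
B iff (A implies A) = 1/4 iff 1 = 1/4
not A or (B iff (A implies A)) = 1/4 or 1/4 = 1/4
not (not A or (B iff (A implies A))) = not 1/4 = 3/4
not not (not A or (B iff (A implies A))) = not 3/4 = 1/4
B iff A = 1/4 iff 3/4 = 1/2
not (B iff A) = not 1/2 = 1/2
A implies B = 3/4 implies 1/4 = 1/2
B or (A implies B) = 1/4 or 1/2 = 1/2
not (B iff A) or (B or (A implies B)) = 1/2 or 1/2 = 1/2
B iff A = 1/4 iff 3/4 = 1/2
B iff A = 1/4 iff 3/4 = 1/2
(B iff A) or (B iff A) = 1/2 or 1/2 = 1/2
B or A = 1/4 or 3/4 = 3/4
A implies A = 3/4 implies 3/4 = 1
(B or A) implies (A implies A) = 3/4 implies 1 = 1
((B iff A) or (B iff A)) or ((B or A) implies (A implies A)) = 1/2 or 1 = 1
(not (B iff A) or (B or (A implies B))) iff (((B iff A) or (B iff A)) or ((B or A) implies (A implies A))) = 1/2 iff 1 = 1/2
A or A = 3/4 or 3/4 = 3/4
(A or A) iff B = 3/4 iff 1/4 = 1/2
B implies A = 1/4 implies 3/4 = 1
not A = not 3/4 = 1/4
(B implies A) implies not A = 1 implies 1/4 = 1/4
((A or A) iff B) or ((B implies A) implies not A) = 1/2 or 1/4 = 1/2
((not (B iff A) or (B or (A implies B))) iff (((B iff A) or (B iff A)) or ((B or A) implies (A implies A)))) iff (((A or A) iff B) or ((B implies A) implies not A)) = 1/2 iff 1/2 = 1
not not (not A or (B iff (A implies A))) or (((not (B iff A) or (B or (A implies B))) iff (((B iff A) or (B iff A)) or ((B or A) implies (A implies A)))) iff (((A or A) iff B) or ((B implies A) implies not A))) = 1/4 or 1 = 1
A iff A = 3/4 iff 3/4 = 1
A or A = 3/4 or 3/4 = 3/4
(A iff A) implies (A or A) = 1 implies 3/4 = 3/4
B or A = 1/4 or 3/4 = 3/4
not (B or A) = not 3/4 = 1/4
A implies B = 3/4 implies 1/4 = 1/2
not (B or A) iff (A implies B) = 1/4 iff 1/2 = 3/4
not A = not 3/4 = 1/4
not A = not 3/4 = 1/4
not A iff not A = 1/4 iff 1/4 = 1
B implies A = 1/4 implies 3/4 = 1
(B implies A) implies B = 1 implies 1/4 = 1/4
(not A iff not A) iff ((B implies A) implies B) = 1 iff 1/4 = 1/4
(not (B or A) iff (A implies B)) iff ((not A iff not A) iff ((B implies A) implies B)) = 3/4 iff 1/4 = 1/2
((A iff A) implies (A or A)) or ((not (B or A) iff (A implies B)) iff ((not A iff not A) iff ((B implies A) implies B))) = 3/4 or 1/2 = 3/4
A iff B = 3/4 iff 1/4 = 1/2
A or A = 3/4 or 3/4 = 3/4
not (A or A) = not 3/4 = 1/4
(A iff B) implies not (A or A) = 1/2 implies 1/4 = 3/4
not ((A iff B) implies not (A or A)) = not 3/4 = 1/4
(((A iff A) implies (A or A)) or ((not (B or A) iff (A implies B)) iff ((not A iff not A) iff ((B implies A) implies B)))) or not ((A iff B) implies not (A or A)) = 3/4 or 1/4 = 3/4
(not not (not A or (B iff (A implies A))) or (((not (B iff A) or (B or (A implies B))) iff (((B iff A) or (B iff A)) or ((B or A) implies (A implies A)))) iff (((A or A) iff B) or ((B implies A) implies not A)))) implies ((((A iff A) implies (A or A)) or ((not (B or A) iff (A implies B)) iff ((not A iff not A) iff ((B implies A) implies B)))) or not ((A iff B) implies not (A or A))) = 1 implies 3/4 = 3/4

3/4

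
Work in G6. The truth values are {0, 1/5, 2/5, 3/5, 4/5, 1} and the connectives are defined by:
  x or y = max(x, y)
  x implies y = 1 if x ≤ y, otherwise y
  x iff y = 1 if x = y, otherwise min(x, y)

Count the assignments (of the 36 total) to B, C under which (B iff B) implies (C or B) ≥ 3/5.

value 1: 11 assignments (counts)
value 4/5: 9 assignments (counts)
value 3/5: 7 assignments (counts)
value 2/5: 5 assignments
value 1/5: 3 assignments
value 0: 1 assignment
So 27 of the 36 assignments meet the threshold.

27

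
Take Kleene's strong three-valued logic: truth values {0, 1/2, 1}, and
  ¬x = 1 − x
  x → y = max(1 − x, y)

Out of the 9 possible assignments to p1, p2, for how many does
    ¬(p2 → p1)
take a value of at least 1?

p1 = 0, p2 = 0 ↦ 0  <
p1 = 0, p2 = 1/2 ↦ 1/2  <
p1 = 0, p2 = 1 ↦ 1  ≥
p1 = 1/2, p2 = 0 ↦ 0  <
p1 = 1/2, p2 = 1/2 ↦ 1/2  <
p1 = 1/2, p2 = 1 ↦ 1/2  <
p1 = 1, p2 = 0 ↦ 0  <
p1 = 1, p2 = 1/2 ↦ 0  <
p1 = 1, p2 = 1 ↦ 0  <
So 1 of the 9 assignments meets the threshold.

1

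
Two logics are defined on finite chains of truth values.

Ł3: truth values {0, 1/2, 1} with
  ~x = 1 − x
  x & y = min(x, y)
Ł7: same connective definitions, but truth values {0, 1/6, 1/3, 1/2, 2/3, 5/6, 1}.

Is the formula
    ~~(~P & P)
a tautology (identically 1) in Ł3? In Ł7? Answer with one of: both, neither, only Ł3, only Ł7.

neither

In Ł3: at P = 0 the value is 0 — not a tautology.
In Ł7: at P = 0 the value is 0 — not a tautology.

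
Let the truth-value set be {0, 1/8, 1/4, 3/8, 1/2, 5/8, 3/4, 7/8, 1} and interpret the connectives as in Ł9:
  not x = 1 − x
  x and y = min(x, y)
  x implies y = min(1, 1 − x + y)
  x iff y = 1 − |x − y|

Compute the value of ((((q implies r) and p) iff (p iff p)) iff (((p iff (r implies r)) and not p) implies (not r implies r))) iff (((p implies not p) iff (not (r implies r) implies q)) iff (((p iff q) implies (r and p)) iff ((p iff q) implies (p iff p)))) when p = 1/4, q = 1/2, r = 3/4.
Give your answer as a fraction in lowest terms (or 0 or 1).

3/4

q implies r = 1/2 implies 3/4 = 1
(q implies r) and p = 1 and 1/4 = 1/4
p iff p = 1/4 iff 1/4 = 1
((q implies r) and p) iff (p iff p) = 1/4 iff 1 = 1/4
r implies r = 3/4 implies 3/4 = 1
p iff (r implies r) = 1/4 iff 1 = 1/4
not p = not 1/4 = 3/4
(p iff (r implies r)) and not p = 1/4 and 3/4 = 1/4
not r = not 3/4 = 1/4
not r implies r = 1/4 implies 3/4 = 1
((p iff (r implies r)) and not p) implies (not r implies r) = 1/4 implies 1 = 1
(((q implies r) and p) iff (p iff p)) iff (((p iff (r implies r)) and not p) implies (not r implies r)) = 1/4 iff 1 = 1/4
not p = not 1/4 = 3/4
p implies not p = 1/4 implies 3/4 = 1
r implies r = 3/4 implies 3/4 = 1
not (r implies r) = not 1 = 0
not (r implies r) implies q = 0 implies 1/2 = 1
(p implies not p) iff (not (r implies r) implies q) = 1 iff 1 = 1
p iff q = 1/4 iff 1/2 = 3/4
r and p = 3/4 and 1/4 = 1/4
(p iff q) implies (r and p) = 3/4 implies 1/4 = 1/2
p iff q = 1/4 iff 1/2 = 3/4
p iff p = 1/4 iff 1/4 = 1
(p iff q) implies (p iff p) = 3/4 implies 1 = 1
((p iff q) implies (r and p)) iff ((p iff q) implies (p iff p)) = 1/2 iff 1 = 1/2
((p implies not p) iff (not (r implies r) implies q)) iff (((p iff q) implies (r and p)) iff ((p iff q) implies (p iff p))) = 1 iff 1/2 = 1/2
((((q implies r) and p) iff (p iff p)) iff (((p iff (r implies r)) and not p) implies (not r implies r))) iff (((p implies not p) iff (not (r implies r) implies q)) iff (((p iff q) implies (r and p)) iff ((p iff q) implies (p iff p)))) = 1/4 iff 1/2 = 3/4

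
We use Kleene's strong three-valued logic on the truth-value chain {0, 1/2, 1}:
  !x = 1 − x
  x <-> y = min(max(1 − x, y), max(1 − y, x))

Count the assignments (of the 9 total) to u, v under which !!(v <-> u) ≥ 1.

2

u = 0, v = 0 ↦ 1  ≥
u = 0, v = 1/2 ↦ 1/2  <
u = 0, v = 1 ↦ 0  <
u = 1/2, v = 0 ↦ 1/2  <
u = 1/2, v = 1/2 ↦ 1/2  <
u = 1/2, v = 1 ↦ 1/2  <
u = 1, v = 0 ↦ 0  <
u = 1, v = 1/2 ↦ 1/2  <
u = 1, v = 1 ↦ 1  ≥
So 2 of the 9 assignments meet the threshold.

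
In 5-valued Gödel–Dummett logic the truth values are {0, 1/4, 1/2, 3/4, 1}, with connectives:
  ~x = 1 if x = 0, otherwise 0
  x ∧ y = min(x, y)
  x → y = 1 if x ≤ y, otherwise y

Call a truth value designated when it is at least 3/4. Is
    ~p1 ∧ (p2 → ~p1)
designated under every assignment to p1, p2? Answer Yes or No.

Counterexample: take p1 = 1/4, p2 = 0.
~p1 = ~1/4 = 0
p2 → ~p1 = 0 → 0 = 1
~p1 ∧ (p2 → ~p1) = 0 ∧ 1 = 0
This gives 0, which is below 3/4.

No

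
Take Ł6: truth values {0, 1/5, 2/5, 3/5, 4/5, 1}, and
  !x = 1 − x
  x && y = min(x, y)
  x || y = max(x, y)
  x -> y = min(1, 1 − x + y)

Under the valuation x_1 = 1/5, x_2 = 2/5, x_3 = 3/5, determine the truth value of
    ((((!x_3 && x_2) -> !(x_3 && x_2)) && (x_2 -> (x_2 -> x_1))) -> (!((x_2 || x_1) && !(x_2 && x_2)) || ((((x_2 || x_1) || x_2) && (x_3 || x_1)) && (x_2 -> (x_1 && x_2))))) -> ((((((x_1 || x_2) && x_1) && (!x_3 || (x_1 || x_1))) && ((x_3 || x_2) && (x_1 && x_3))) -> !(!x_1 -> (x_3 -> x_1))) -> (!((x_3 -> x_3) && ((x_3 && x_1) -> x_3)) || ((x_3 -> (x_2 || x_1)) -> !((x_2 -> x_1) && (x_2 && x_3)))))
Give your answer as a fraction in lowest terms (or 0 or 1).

!x_3 = !3/5 = 2/5
!x_3 && x_2 = 2/5 && 2/5 = 2/5
x_3 && x_2 = 3/5 && 2/5 = 2/5
!(x_3 && x_2) = !2/5 = 3/5
(!x_3 && x_2) -> !(x_3 && x_2) = 2/5 -> 3/5 = 1
x_2 -> x_1 = 2/5 -> 1/5 = 4/5
x_2 -> (x_2 -> x_1) = 2/5 -> 4/5 = 1
((!x_3 && x_2) -> !(x_3 && x_2)) && (x_2 -> (x_2 -> x_1)) = 1 && 1 = 1
x_2 || x_1 = 2/5 || 1/5 = 2/5
x_2 && x_2 = 2/5 && 2/5 = 2/5
!(x_2 && x_2) = !2/5 = 3/5
(x_2 || x_1) && !(x_2 && x_2) = 2/5 && 3/5 = 2/5
!((x_2 || x_1) && !(x_2 && x_2)) = !2/5 = 3/5
x_2 || x_1 = 2/5 || 1/5 = 2/5
(x_2 || x_1) || x_2 = 2/5 || 2/5 = 2/5
x_3 || x_1 = 3/5 || 1/5 = 3/5
((x_2 || x_1) || x_2) && (x_3 || x_1) = 2/5 && 3/5 = 2/5
x_1 && x_2 = 1/5 && 2/5 = 1/5
x_2 -> (x_1 && x_2) = 2/5 -> 1/5 = 4/5
(((x_2 || x_1) || x_2) && (x_3 || x_1)) && (x_2 -> (x_1 && x_2)) = 2/5 && 4/5 = 2/5
!((x_2 || x_1) && !(x_2 && x_2)) || ((((x_2 || x_1) || x_2) && (x_3 || x_1)) && (x_2 -> (x_1 && x_2))) = 3/5 || 2/5 = 3/5
(((!x_3 && x_2) -> !(x_3 && x_2)) && (x_2 -> (x_2 -> x_1))) -> (!((x_2 || x_1) && !(x_2 && x_2)) || ((((x_2 || x_1) || x_2) && (x_3 || x_1)) && (x_2 -> (x_1 && x_2)))) = 1 -> 3/5 = 3/5
x_1 || x_2 = 1/5 || 2/5 = 2/5
(x_1 || x_2) && x_1 = 2/5 && 1/5 = 1/5
!x_3 = !3/5 = 2/5
x_1 || x_1 = 1/5 || 1/5 = 1/5
!x_3 || (x_1 || x_1) = 2/5 || 1/5 = 2/5
((x_1 || x_2) && x_1) && (!x_3 || (x_1 || x_1)) = 1/5 && 2/5 = 1/5
x_3 || x_2 = 3/5 || 2/5 = 3/5
x_1 && x_3 = 1/5 && 3/5 = 1/5
(x_3 || x_2) && (x_1 && x_3) = 3/5 && 1/5 = 1/5
(((x_1 || x_2) && x_1) && (!x_3 || (x_1 || x_1))) && ((x_3 || x_2) && (x_1 && x_3)) = 1/5 && 1/5 = 1/5
!x_1 = !1/5 = 4/5
x_3 -> x_1 = 3/5 -> 1/5 = 3/5
!x_1 -> (x_3 -> x_1) = 4/5 -> 3/5 = 4/5
!(!x_1 -> (x_3 -> x_1)) = !4/5 = 1/5
((((x_1 || x_2) && x_1) && (!x_3 || (x_1 || x_1))) && ((x_3 || x_2) && (x_1 && x_3))) -> !(!x_1 -> (x_3 -> x_1)) = 1/5 -> 1/5 = 1
x_3 -> x_3 = 3/5 -> 3/5 = 1
x_3 && x_1 = 3/5 && 1/5 = 1/5
(x_3 && x_1) -> x_3 = 1/5 -> 3/5 = 1
(x_3 -> x_3) && ((x_3 && x_1) -> x_3) = 1 && 1 = 1
!((x_3 -> x_3) && ((x_3 && x_1) -> x_3)) = !1 = 0
x_2 || x_1 = 2/5 || 1/5 = 2/5
x_3 -> (x_2 || x_1) = 3/5 -> 2/5 = 4/5
x_2 -> x_1 = 2/5 -> 1/5 = 4/5
x_2 && x_3 = 2/5 && 3/5 = 2/5
(x_2 -> x_1) && (x_2 && x_3) = 4/5 && 2/5 = 2/5
!((x_2 -> x_1) && (x_2 && x_3)) = !2/5 = 3/5
(x_3 -> (x_2 || x_1)) -> !((x_2 -> x_1) && (x_2 && x_3)) = 4/5 -> 3/5 = 4/5
!((x_3 -> x_3) && ((x_3 && x_1) -> x_3)) || ((x_3 -> (x_2 || x_1)) -> !((x_2 -> x_1) && (x_2 && x_3))) = 0 || 4/5 = 4/5
(((((x_1 || x_2) && x_1) && (!x_3 || (x_1 || x_1))) && ((x_3 || x_2) && (x_1 && x_3))) -> !(!x_1 -> (x_3 -> x_1))) -> (!((x_3 -> x_3) && ((x_3 && x_1) -> x_3)) || ((x_3 -> (x_2 || x_1)) -> !((x_2 -> x_1) && (x_2 && x_3)))) = 1 -> 4/5 = 4/5
((((!x_3 && x_2) -> !(x_3 && x_2)) && (x_2 -> (x_2 -> x_1))) -> (!((x_2 || x_1) && !(x_2 && x_2)) || ((((x_2 || x_1) || x_2) && (x_3 || x_1)) && (x_2 -> (x_1 && x_2))))) -> ((((((x_1 || x_2) && x_1) && (!x_3 || (x_1 || x_1))) && ((x_3 || x_2) && (x_1 && x_3))) -> !(!x_1 -> (x_3 -> x_1))) -> (!((x_3 -> x_3) && ((x_3 && x_1) -> x_3)) || ((x_3 -> (x_2 || x_1)) -> !((x_2 -> x_1) && (x_2 && x_3))))) = 3/5 -> 4/5 = 1

1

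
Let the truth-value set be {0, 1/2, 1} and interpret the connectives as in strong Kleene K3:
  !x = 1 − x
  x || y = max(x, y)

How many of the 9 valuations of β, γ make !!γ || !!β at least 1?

β = 0, γ = 0 ↦ 0  <
β = 0, γ = 1/2 ↦ 1/2  <
β = 0, γ = 1 ↦ 1  ≥
β = 1/2, γ = 0 ↦ 1/2  <
β = 1/2, γ = 1/2 ↦ 1/2  <
β = 1/2, γ = 1 ↦ 1  ≥
β = 1, γ = 0 ↦ 1  ≥
β = 1, γ = 1/2 ↦ 1  ≥
β = 1, γ = 1 ↦ 1  ≥
So 5 of the 9 assignments meet the threshold.

5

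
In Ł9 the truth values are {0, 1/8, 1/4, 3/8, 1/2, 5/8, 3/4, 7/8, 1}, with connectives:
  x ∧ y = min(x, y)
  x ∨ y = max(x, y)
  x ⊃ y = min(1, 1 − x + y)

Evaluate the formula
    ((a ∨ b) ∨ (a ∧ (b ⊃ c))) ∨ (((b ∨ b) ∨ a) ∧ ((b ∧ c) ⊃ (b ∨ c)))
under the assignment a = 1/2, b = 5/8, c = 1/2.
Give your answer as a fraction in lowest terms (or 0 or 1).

5/8

a ∨ b = 1/2 ∨ 5/8 = 5/8
b ⊃ c = 5/8 ⊃ 1/2 = 7/8
a ∧ (b ⊃ c) = 1/2 ∧ 7/8 = 1/2
(a ∨ b) ∨ (a ∧ (b ⊃ c)) = 5/8 ∨ 1/2 = 5/8
b ∨ b = 5/8 ∨ 5/8 = 5/8
(b ∨ b) ∨ a = 5/8 ∨ 1/2 = 5/8
b ∧ c = 5/8 ∧ 1/2 = 1/2
b ∨ c = 5/8 ∨ 1/2 = 5/8
(b ∧ c) ⊃ (b ∨ c) = 1/2 ⊃ 5/8 = 1
((b ∨ b) ∨ a) ∧ ((b ∧ c) ⊃ (b ∨ c)) = 5/8 ∧ 1 = 5/8
((a ∨ b) ∨ (a ∧ (b ⊃ c))) ∨ (((b ∨ b) ∨ a) ∧ ((b ∧ c) ⊃ (b ∨ c))) = 5/8 ∨ 5/8 = 5/8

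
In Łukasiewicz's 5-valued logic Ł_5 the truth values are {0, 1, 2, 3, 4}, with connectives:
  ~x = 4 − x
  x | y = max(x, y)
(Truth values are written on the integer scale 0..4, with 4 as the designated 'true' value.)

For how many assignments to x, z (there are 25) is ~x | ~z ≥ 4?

9

value 4: 9 assignments (counts)
value 3: 7 assignments
value 2: 5 assignments
value 1: 3 assignments
value 0: 1 assignment
So 9 of the 25 assignments meet the threshold.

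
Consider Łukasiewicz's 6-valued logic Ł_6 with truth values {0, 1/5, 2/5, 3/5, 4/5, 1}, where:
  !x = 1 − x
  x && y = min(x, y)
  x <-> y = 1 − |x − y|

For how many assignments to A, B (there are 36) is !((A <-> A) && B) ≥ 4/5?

value 1: 6 assignments (counts)
value 4/5: 6 assignments (counts)
value 3/5: 6 assignments
value 2/5: 6 assignments
value 1/5: 6 assignments
value 0: 6 assignments
So 12 of the 36 assignments meet the threshold.

12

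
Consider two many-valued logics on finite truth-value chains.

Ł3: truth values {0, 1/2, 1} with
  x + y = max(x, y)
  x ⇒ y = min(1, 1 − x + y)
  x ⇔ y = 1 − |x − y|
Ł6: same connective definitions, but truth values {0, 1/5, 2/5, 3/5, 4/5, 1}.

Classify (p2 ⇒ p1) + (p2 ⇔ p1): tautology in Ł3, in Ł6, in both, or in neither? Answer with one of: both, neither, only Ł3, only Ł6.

In Ł3: at p1 = 0, p2 = 1/2 the value is 1/2 — not a tautology.
In Ł6: at p1 = 0, p2 = 1/5 the value is 4/5 — not a tautology.

neither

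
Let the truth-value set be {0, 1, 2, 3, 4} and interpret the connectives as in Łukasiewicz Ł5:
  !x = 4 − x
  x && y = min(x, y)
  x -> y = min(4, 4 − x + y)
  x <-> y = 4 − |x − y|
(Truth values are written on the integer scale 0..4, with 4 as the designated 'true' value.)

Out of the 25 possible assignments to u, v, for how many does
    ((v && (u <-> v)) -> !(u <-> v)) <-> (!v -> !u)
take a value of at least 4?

9

value 4: 9 assignments (counts)
value 3: 5 assignments
value 2: 6 assignments
value 1: 3 assignments
value 0: 2 assignments
So 9 of the 25 assignments meet the threshold.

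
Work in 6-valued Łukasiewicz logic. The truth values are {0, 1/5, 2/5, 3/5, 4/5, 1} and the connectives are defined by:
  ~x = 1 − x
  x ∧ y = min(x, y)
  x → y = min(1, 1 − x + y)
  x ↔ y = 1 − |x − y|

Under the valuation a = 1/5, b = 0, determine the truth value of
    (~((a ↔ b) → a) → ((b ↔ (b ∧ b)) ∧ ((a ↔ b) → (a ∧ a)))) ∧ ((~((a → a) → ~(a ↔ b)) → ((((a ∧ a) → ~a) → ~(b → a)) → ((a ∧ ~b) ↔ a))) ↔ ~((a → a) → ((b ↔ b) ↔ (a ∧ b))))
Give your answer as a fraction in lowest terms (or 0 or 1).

a ↔ b = 1/5 ↔ 0 = 4/5
(a ↔ b) → a = 4/5 → 1/5 = 2/5
~((a ↔ b) → a) = ~2/5 = 3/5
b ∧ b = 0 ∧ 0 = 0
b ↔ (b ∧ b) = 0 ↔ 0 = 1
a ↔ b = 1/5 ↔ 0 = 4/5
a ∧ a = 1/5 ∧ 1/5 = 1/5
(a ↔ b) → (a ∧ a) = 4/5 → 1/5 = 2/5
(b ↔ (b ∧ b)) ∧ ((a ↔ b) → (a ∧ a)) = 1 ∧ 2/5 = 2/5
~((a ↔ b) → a) → ((b ↔ (b ∧ b)) ∧ ((a ↔ b) → (a ∧ a))) = 3/5 → 2/5 = 4/5
a → a = 1/5 → 1/5 = 1
a ↔ b = 1/5 ↔ 0 = 4/5
~(a ↔ b) = ~4/5 = 1/5
(a → a) → ~(a ↔ b) = 1 → 1/5 = 1/5
~((a → a) → ~(a ↔ b)) = ~1/5 = 4/5
a ∧ a = 1/5 ∧ 1/5 = 1/5
~a = ~1/5 = 4/5
(a ∧ a) → ~a = 1/5 → 4/5 = 1
b → a = 0 → 1/5 = 1
~(b → a) = ~1 = 0
((a ∧ a) → ~a) → ~(b → a) = 1 → 0 = 0
~b = ~0 = 1
a ∧ ~b = 1/5 ∧ 1 = 1/5
(a ∧ ~b) ↔ a = 1/5 ↔ 1/5 = 1
(((a ∧ a) → ~a) → ~(b → a)) → ((a ∧ ~b) ↔ a) = 0 → 1 = 1
~((a → a) → ~(a ↔ b)) → ((((a ∧ a) → ~a) → ~(b → a)) → ((a ∧ ~b) ↔ a)) = 4/5 → 1 = 1
a → a = 1/5 → 1/5 = 1
b ↔ b = 0 ↔ 0 = 1
a ∧ b = 1/5 ∧ 0 = 0
(b ↔ b) ↔ (a ∧ b) = 1 ↔ 0 = 0
(a → a) → ((b ↔ b) ↔ (a ∧ b)) = 1 → 0 = 0
~((a → a) → ((b ↔ b) ↔ (a ∧ b))) = ~0 = 1
(~((a → a) → ~(a ↔ b)) → ((((a ∧ a) → ~a) → ~(b → a)) → ((a ∧ ~b) ↔ a))) ↔ ~((a → a) → ((b ↔ b) ↔ (a ∧ b))) = 1 ↔ 1 = 1
(~((a ↔ b) → a) → ((b ↔ (b ∧ b)) ∧ ((a ↔ b) → (a ∧ a)))) ∧ ((~((a → a) → ~(a ↔ b)) → ((((a ∧ a) → ~a) → ~(b → a)) → ((a ∧ ~b) ↔ a))) ↔ ~((a → a) → ((b ↔ b) ↔ (a ∧ b)))) = 4/5 ∧ 1 = 4/5

4/5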